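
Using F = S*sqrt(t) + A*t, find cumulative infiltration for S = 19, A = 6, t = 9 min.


F = S*sqrt(t) + A*t
F = 19*sqrt(9) + 6*9
F = 19*3.000000 + 54

111.0000 mm


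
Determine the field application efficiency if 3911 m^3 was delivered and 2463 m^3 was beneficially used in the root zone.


Ea = V_root / V_field * 100 = 2463 / 3911 * 100 = 62.9762%

62.9762 %


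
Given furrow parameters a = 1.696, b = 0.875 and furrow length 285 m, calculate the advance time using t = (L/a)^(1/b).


t = (L/a)^(1/b)
t = (285/1.696)^(1/0.875)
t = 168.042453^(1/0.875)

349.4106 min


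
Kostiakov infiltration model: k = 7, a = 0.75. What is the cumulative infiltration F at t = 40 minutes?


F = k * t^a = 7 * 40^0.75
F = 7 * 15.905415

111.3379 mm


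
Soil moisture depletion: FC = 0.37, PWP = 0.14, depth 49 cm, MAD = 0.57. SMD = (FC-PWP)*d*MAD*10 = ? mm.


SMD = (FC - PWP) * d * MAD * 10
SMD = (0.37 - 0.14) * 49 * 0.57 * 10
SMD = 0.2300 * 49 * 0.57 * 10

64.2390 mm


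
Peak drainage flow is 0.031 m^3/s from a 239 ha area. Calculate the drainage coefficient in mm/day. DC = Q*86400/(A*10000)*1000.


DC = Q * 86400 / (A * 10000) * 1000
DC = 0.031 * 86400 / (239 * 10000) * 1000
DC = 2678400.0000 / 2390000

1.1207 mm/day


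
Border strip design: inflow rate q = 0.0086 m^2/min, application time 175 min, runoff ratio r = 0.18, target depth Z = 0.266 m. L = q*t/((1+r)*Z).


L = q*t/((1+r)*Z)
L = 0.0086*175/((1+0.18)*0.266)
L = 1.505/0.31388

4.7948 m


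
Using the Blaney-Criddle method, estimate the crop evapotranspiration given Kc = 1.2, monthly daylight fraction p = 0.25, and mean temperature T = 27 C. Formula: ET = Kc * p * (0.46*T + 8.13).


ET = Kc * p * (0.46*T + 8.13)
ET = 1.2 * 0.25 * (0.46*27 + 8.13)
ET = 1.2 * 0.25 * 20.5500

6.1650 mm/day


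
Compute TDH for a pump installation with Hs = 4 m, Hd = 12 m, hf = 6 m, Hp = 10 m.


TDH = Hs + Hd + hf + Hp = 4 + 12 + 6 + 10 = 32

32 m


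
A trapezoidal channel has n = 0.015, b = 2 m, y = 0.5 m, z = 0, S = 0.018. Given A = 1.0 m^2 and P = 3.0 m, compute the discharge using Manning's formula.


R = A/P = 1.0/3.0 = 0.333333
Q = (1/0.015) * 1.0 * 0.333333^(2/3) * 0.018^0.5

4.3000 m^3/s


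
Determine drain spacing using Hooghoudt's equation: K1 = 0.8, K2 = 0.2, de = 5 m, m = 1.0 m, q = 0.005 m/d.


S^2 = 8*K2*de*m/q + 4*K1*m^2/q
S^2 = 8*0.2*5*1.0/0.005 + 4*0.8*1.0^2/0.005
S = sqrt(2240.0000)

47.3286 m


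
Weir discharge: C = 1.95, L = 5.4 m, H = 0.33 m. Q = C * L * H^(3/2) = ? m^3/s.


Q = C * L * H^(3/2) = 1.95 * 5.4 * 0.33^1.5 = 1.95 * 5.4 * 0.189571

1.9962 m^3/s


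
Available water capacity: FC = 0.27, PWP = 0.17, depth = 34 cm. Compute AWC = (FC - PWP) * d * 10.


AWC = (FC - PWP) * d * 10
AWC = (0.27 - 0.17) * 34 * 10
AWC = 0.1000 * 34 * 10

34.0000 mm


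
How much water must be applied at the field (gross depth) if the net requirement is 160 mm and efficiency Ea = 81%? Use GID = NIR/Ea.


Ea = 81% = 0.81
GID = NIR / Ea = 160 / 0.81 = 197.5309 mm

197.5309 mm


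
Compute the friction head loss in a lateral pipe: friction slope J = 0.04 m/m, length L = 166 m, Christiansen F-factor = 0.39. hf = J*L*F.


hf = J * L * F = 0.04 * 166 * 0.39 = 2.5896 m

2.5896 m


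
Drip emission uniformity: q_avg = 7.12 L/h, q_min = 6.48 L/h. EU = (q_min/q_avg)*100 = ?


EU = (q_min/q_avg)*100 = (6.48/7.12)*100 = 91.0112%

91.0112 %


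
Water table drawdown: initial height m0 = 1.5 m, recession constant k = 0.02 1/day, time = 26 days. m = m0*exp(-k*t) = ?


m = m0 * exp(-k*t)
m = 1.5 * exp(-0.02 * 26)
m = 1.5 * exp(-0.5200)

0.8918 m


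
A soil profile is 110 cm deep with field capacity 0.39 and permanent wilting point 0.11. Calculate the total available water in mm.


AWC = (FC - PWP) * d * 10
AWC = (0.39 - 0.11) * 110 * 10
AWC = 0.2800 * 110 * 10

308.0000 mm


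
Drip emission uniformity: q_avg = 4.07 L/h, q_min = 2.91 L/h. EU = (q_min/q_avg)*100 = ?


EU = (q_min/q_avg)*100 = (2.91/4.07)*100 = 71.4988%

71.4988 %


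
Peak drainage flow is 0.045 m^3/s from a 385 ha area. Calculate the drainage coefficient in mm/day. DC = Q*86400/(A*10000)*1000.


DC = Q * 86400 / (A * 10000) * 1000
DC = 0.045 * 86400 / (385 * 10000) * 1000
DC = 3888000.0000 / 3850000

1.0099 mm/day


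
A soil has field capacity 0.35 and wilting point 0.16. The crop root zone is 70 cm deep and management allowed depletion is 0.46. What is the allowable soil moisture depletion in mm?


SMD = (FC - PWP) * d * MAD * 10
SMD = (0.35 - 0.16) * 70 * 0.46 * 10
SMD = 0.1900 * 70 * 0.46 * 10

61.1800 mm


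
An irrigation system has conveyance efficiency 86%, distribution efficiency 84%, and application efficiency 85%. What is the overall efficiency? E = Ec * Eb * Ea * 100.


Ec = 0.86, Eb = 0.84, Ea = 0.85
E = 0.86 * 0.84 * 0.85 * 100 = 61.4040%

61.4040 %


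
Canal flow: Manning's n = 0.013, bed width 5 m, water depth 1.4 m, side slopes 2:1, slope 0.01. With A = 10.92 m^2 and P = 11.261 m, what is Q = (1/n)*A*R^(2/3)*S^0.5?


R = A/P = 10.92/11.261 = 0.969718
Q = (1/0.013) * 10.92 * 0.969718^(2/3) * 0.01^0.5

82.2955 m^3/s


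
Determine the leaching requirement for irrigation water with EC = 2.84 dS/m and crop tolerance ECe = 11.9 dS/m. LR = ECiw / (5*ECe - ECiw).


LR = ECiw / (5*ECe - ECiw)
LR = 2.84 / (5*11.9 - 2.84)
LR = 2.84 / 56.6600

0.0501


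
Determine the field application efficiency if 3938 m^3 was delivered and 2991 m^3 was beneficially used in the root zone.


Ea = V_root / V_field * 100 = 2991 / 3938 * 100 = 75.9523%

75.9523 %


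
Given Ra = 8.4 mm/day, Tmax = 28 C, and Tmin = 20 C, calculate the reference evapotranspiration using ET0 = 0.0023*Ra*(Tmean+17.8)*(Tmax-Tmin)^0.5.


Tmean = (Tmax + Tmin)/2 = (28 + 20)/2 = 24.0
ET0 = 0.0023 * 8.4 * (24.0 + 17.8) * sqrt(28 - 20)
ET0 = 0.0023 * 8.4 * 41.8 * 2.828427

2.2842 mm/day


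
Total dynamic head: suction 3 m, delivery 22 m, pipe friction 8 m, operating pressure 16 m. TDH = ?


TDH = Hs + Hd + hf + Hp = 3 + 22 + 8 + 16 = 49

49 m


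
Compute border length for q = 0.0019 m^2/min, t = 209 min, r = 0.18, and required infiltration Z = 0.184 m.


L = q*t/((1+r)*Z)
L = 0.0019*209/((1+0.18)*0.184)
L = 0.3971/0.21712

1.8289 m


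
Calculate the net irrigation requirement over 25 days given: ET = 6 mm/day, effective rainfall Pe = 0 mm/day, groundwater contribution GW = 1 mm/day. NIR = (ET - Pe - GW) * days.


Daily deficit = ET - Pe - GW = 6 - 0 - 1 = 5 mm/day
NIR = 5 * 25 = 125 mm

125.0000 mm


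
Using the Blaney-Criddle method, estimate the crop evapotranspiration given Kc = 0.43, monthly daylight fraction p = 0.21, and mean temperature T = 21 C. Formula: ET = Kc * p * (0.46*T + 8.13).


ET = Kc * p * (0.46*T + 8.13)
ET = 0.43 * 0.21 * (0.46*21 + 8.13)
ET = 0.43 * 0.21 * 17.7900

1.6064 mm/day


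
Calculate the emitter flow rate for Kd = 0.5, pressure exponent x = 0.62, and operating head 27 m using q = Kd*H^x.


q = Kd * H^x = 0.5 * 27^0.62 = 0.5 * 7.716947

3.8585 L/h


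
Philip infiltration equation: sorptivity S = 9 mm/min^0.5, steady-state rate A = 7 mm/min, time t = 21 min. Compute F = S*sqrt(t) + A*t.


F = S*sqrt(t) + A*t
F = 9*sqrt(21) + 7*21
F = 9*4.582576 + 147

188.2432 mm


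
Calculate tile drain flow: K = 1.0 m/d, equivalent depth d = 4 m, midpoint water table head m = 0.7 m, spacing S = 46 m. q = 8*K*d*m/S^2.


q = 8*K*d*m/S^2
q = 8*1.0*4*0.7/46^2
q = 22.4000 / 2116

0.0106 m/d


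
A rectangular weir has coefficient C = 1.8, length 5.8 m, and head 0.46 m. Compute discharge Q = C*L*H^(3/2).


Q = C * L * H^(3/2) = 1.8 * 5.8 * 0.46^1.5 = 1.8 * 5.8 * 0.311987

3.2571 m^3/s


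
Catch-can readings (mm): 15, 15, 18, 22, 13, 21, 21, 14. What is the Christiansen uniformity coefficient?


mean = 17.375000 mm
MAD = 3.125000 mm
CU = (1 - 3.125000/17.375000)*100

82.0144 %


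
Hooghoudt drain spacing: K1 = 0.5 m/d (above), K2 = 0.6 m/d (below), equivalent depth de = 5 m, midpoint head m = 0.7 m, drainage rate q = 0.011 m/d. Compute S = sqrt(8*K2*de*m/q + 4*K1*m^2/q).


S^2 = 8*K2*de*m/q + 4*K1*m^2/q
S^2 = 8*0.6*5*0.7/0.011 + 4*0.5*0.7^2/0.011
S = sqrt(1616.3636)

40.2040 m


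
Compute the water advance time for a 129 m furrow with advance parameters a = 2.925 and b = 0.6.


t = (L/a)^(1/b)
t = (129/2.925)^(1/0.6)
t = 44.102564^(1/0.6)

550.5200 min


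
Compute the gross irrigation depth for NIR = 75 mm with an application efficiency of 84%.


Ea = 84% = 0.84
GID = NIR / Ea = 75 / 0.84 = 89.2857 mm

89.2857 mm


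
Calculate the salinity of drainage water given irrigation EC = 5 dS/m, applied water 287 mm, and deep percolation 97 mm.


EC_dw = EC_iw * D_iw / D_dw
EC_dw = 5 * 287 / 97
EC_dw = 1435 / 97

14.7938 dS/m


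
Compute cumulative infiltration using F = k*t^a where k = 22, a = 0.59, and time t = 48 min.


F = k * t^a = 22 * 48^0.59
F = 22 * 9.815950

215.9509 mm


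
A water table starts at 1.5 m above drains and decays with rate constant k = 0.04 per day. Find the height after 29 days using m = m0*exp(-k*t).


m = m0 * exp(-k*t)
m = 1.5 * exp(-0.04 * 29)
m = 1.5 * exp(-1.1600)

0.4702 m


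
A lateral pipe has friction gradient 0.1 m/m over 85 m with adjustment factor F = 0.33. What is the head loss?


hf = J * L * F = 0.1 * 85 * 0.33 = 2.8050 m

2.8050 m


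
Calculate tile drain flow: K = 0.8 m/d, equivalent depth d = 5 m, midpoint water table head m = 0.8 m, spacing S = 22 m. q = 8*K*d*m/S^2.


q = 8*K*d*m/S^2
q = 8*0.8*5*0.8/22^2
q = 25.6000 / 484

0.0529 m/d


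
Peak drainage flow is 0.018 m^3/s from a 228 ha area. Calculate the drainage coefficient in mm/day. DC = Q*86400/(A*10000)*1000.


DC = Q * 86400 / (A * 10000) * 1000
DC = 0.018 * 86400 / (228 * 10000) * 1000
DC = 1555200.0000 / 2280000

0.6821 mm/day


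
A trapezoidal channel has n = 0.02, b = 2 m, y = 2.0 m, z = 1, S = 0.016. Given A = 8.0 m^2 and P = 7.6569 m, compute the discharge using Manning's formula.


R = A/P = 8.0/7.6569 = 1.044809
Q = (1/0.02) * 8.0 * 1.044809^(2/3) * 0.016^0.5

52.0968 m^3/s


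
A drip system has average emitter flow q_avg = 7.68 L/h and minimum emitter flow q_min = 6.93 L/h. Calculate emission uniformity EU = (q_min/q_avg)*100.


EU = (q_min/q_avg)*100 = (6.93/7.68)*100 = 90.2344%

90.2344 %


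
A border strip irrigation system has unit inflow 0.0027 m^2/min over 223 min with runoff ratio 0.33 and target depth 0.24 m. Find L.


L = q*t/((1+r)*Z)
L = 0.0027*223/((1+0.33)*0.24)
L = 0.6021/0.3192

1.8863 m


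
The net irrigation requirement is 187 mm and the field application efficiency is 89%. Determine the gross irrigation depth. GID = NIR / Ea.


Ea = 89% = 0.89
GID = NIR / Ea = 187 / 0.89 = 210.1124 mm

210.1124 mm


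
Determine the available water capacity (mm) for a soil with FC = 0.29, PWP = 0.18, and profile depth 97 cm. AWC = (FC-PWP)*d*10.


AWC = (FC - PWP) * d * 10
AWC = (0.29 - 0.18) * 97 * 10
AWC = 0.1100 * 97 * 10

106.7000 mm


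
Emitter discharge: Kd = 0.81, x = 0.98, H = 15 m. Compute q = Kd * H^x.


q = Kd * H^x = 0.81 * 15^0.98 = 0.81 * 14.209194

11.5094 L/h


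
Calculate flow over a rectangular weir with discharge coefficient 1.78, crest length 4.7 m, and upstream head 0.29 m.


Q = C * L * H^(3/2) = 1.78 * 4.7 * 0.29^1.5 = 1.78 * 4.7 * 0.156170

1.3065 m^3/s


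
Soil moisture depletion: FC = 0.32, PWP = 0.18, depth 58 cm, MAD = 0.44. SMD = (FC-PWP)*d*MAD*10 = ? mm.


SMD = (FC - PWP) * d * MAD * 10
SMD = (0.32 - 0.18) * 58 * 0.44 * 10
SMD = 0.1400 * 58 * 0.44 * 10

35.7280 mm


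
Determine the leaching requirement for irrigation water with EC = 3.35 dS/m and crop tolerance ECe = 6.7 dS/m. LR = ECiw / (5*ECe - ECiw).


LR = ECiw / (5*ECe - ECiw)
LR = 3.35 / (5*6.7 - 3.35)
LR = 3.35 / 30.1500

0.1111


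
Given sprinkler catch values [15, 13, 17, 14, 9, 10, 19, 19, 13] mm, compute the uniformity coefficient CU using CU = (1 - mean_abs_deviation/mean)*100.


mean = 14.333333 mm
MAD = 2.814815 mm
CU = (1 - 2.814815/14.333333)*100

80.3618 %


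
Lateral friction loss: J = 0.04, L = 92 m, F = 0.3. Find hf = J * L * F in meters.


hf = J * L * F = 0.04 * 92 * 0.3 = 1.1040 m

1.1040 m


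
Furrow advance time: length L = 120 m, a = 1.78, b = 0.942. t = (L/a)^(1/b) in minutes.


t = (L/a)^(1/b)
t = (120/1.78)^(1/0.942)
t = 67.415730^(1/0.942)

87.3696 min


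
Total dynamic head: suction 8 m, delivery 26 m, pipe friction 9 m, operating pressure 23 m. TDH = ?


TDH = Hs + Hd + hf + Hp = 8 + 26 + 9 + 23 = 66

66 m


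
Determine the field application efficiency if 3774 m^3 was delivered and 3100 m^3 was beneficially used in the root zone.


Ea = V_root / V_field * 100 = 3100 / 3774 * 100 = 82.1410%

82.1410 %


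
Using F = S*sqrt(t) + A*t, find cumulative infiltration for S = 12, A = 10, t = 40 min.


F = S*sqrt(t) + A*t
F = 12*sqrt(40) + 10*40
F = 12*6.324555 + 400

475.8947 mm


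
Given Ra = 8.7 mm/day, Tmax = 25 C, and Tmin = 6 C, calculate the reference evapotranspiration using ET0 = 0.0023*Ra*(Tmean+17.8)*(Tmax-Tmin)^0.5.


Tmean = (Tmax + Tmin)/2 = (25 + 6)/2 = 15.5
ET0 = 0.0023 * 8.7 * (15.5 + 17.8) * sqrt(25 - 6)
ET0 = 0.0023 * 8.7 * 33.3 * 4.358899

2.9045 mm/day


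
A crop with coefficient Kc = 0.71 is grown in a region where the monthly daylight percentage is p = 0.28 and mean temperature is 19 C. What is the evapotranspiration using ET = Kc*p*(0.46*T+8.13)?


ET = Kc * p * (0.46*T + 8.13)
ET = 0.71 * 0.28 * (0.46*19 + 8.13)
ET = 0.71 * 0.28 * 16.8700

3.3538 mm/day


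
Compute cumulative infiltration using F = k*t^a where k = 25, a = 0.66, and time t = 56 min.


F = k * t^a = 25 * 56^0.66
F = 25 * 14.249647

356.2412 mm


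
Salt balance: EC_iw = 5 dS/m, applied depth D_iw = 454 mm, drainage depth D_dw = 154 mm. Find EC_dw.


EC_dw = EC_iw * D_iw / D_dw
EC_dw = 5 * 454 / 154
EC_dw = 2270 / 154

14.7403 dS/m


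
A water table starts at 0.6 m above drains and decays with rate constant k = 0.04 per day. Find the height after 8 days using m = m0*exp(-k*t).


m = m0 * exp(-k*t)
m = 0.6 * exp(-0.04 * 8)
m = 0.6 * exp(-0.3200)

0.4357 m


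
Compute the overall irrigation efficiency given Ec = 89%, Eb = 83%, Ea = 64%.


Ec = 0.89, Eb = 0.83, Ea = 0.64
E = 0.89 * 0.83 * 0.64 * 100 = 47.2768%

47.2768 %


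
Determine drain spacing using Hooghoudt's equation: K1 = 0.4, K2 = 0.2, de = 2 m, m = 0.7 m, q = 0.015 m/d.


S^2 = 8*K2*de*m/q + 4*K1*m^2/q
S^2 = 8*0.2*2*0.7/0.015 + 4*0.4*0.7^2/0.015
S = sqrt(201.6000)

14.1986 m


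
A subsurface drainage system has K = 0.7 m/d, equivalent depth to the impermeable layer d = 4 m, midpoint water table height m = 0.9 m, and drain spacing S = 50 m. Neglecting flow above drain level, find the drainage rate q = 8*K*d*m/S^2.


q = 8*K*d*m/S^2
q = 8*0.7*4*0.9/50^2
q = 20.1600 / 2500

0.0081 m/d


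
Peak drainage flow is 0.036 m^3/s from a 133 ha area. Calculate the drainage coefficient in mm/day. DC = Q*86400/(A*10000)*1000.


DC = Q * 86400 / (A * 10000) * 1000
DC = 0.036 * 86400 / (133 * 10000) * 1000
DC = 3110400.0000 / 1330000

2.3386 mm/day


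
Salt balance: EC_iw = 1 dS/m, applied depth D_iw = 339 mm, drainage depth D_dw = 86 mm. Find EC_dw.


EC_dw = EC_iw * D_iw / D_dw
EC_dw = 1 * 339 / 86
EC_dw = 339 / 86

3.9419 dS/m


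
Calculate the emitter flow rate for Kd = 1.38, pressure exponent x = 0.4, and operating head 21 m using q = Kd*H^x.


q = Kd * H^x = 1.38 * 21^0.4 = 1.38 * 3.379774

4.6641 L/h


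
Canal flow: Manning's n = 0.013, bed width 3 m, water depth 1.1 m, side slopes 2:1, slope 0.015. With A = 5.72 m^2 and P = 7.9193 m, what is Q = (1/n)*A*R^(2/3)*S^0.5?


R = A/P = 5.72/7.9193 = 0.722286
Q = (1/0.013) * 5.72 * 0.722286^(2/3) * 0.015^0.5

43.3815 m^3/s


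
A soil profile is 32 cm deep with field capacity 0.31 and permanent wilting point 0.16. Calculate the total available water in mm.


AWC = (FC - PWP) * d * 10
AWC = (0.31 - 0.16) * 32 * 10
AWC = 0.1500 * 32 * 10

48.0000 mm


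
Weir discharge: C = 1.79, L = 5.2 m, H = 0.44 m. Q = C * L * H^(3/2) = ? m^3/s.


Q = C * L * H^(3/2) = 1.79 * 5.2 * 0.44^1.5 = 1.79 * 5.2 * 0.291863

2.7167 m^3/s


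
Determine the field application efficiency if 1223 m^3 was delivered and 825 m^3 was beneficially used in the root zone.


Ea = V_root / V_field * 100 = 825 / 1223 * 100 = 67.4571%

67.4571 %


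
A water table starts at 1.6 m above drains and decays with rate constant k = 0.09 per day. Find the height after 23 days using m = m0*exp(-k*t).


m = m0 * exp(-k*t)
m = 1.6 * exp(-0.09 * 23)
m = 1.6 * exp(-2.0700)

0.2019 m


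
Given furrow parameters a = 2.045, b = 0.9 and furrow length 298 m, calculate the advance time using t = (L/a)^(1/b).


t = (L/a)^(1/b)
t = (298/2.045)^(1/0.9)
t = 145.721271^(1/0.9)

253.4629 min


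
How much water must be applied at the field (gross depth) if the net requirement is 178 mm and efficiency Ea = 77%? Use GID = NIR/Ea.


Ea = 77% = 0.77
GID = NIR / Ea = 178 / 0.77 = 231.1688 mm

231.1688 mm


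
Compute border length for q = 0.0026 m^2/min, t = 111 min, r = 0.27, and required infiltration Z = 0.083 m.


L = q*t/((1+r)*Z)
L = 0.0026*111/((1+0.27)*0.083)
L = 0.2886/0.10541

2.7379 m


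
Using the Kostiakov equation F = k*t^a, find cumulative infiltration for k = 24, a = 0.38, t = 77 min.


F = k * t^a = 24 * 77^0.38
F = 24 * 5.210345

125.0483 mm


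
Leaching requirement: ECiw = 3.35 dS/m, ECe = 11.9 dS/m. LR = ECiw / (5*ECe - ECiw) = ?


LR = ECiw / (5*ECe - ECiw)
LR = 3.35 / (5*11.9 - 3.35)
LR = 3.35 / 56.1500

0.0597


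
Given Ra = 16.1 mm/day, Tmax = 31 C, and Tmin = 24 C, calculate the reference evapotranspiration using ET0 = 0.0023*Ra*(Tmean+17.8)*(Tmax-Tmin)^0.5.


Tmean = (Tmax + Tmin)/2 = (31 + 24)/2 = 27.5
ET0 = 0.0023 * 16.1 * (27.5 + 17.8) * sqrt(31 - 24)
ET0 = 0.0023 * 16.1 * 45.3 * 2.645751

4.4381 mm/day


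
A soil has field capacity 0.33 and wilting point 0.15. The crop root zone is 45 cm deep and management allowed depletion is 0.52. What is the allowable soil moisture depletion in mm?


SMD = (FC - PWP) * d * MAD * 10
SMD = (0.33 - 0.15) * 45 * 0.52 * 10
SMD = 0.1800 * 45 * 0.52 * 10

42.1200 mm


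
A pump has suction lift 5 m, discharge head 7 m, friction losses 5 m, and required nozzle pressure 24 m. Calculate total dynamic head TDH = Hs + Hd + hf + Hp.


TDH = Hs + Hd + hf + Hp = 5 + 7 + 5 + 24 = 41

41 m


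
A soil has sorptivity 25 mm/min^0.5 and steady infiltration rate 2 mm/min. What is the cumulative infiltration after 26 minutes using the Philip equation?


F = S*sqrt(t) + A*t
F = 25*sqrt(26) + 2*26
F = 25*5.099020 + 52

179.4755 mm


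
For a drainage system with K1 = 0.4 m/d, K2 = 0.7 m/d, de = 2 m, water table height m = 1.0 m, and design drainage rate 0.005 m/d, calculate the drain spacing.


S^2 = 8*K2*de*m/q + 4*K1*m^2/q
S^2 = 8*0.7*2*1.0/0.005 + 4*0.4*1.0^2/0.005
S = sqrt(2560.0000)

50.5964 m


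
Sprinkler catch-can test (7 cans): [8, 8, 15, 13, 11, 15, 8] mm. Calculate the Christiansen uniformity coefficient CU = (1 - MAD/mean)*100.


mean = 11.142857 mm
MAD = 2.734694 mm
CU = (1 - 2.734694/11.142857)*100

75.4579 %


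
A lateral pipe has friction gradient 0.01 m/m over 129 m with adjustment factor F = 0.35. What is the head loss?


hf = J * L * F = 0.01 * 129 * 0.35 = 0.4515 m

0.4515 m


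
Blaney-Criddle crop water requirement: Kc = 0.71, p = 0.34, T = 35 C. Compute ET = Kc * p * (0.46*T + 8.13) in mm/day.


ET = Kc * p * (0.46*T + 8.13)
ET = 0.71 * 0.34 * (0.46*35 + 8.13)
ET = 0.71 * 0.34 * 24.2300

5.8491 mm/day


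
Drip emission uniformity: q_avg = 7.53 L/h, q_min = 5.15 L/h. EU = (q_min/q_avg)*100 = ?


EU = (q_min/q_avg)*100 = (5.15/7.53)*100 = 68.3931%

68.3931 %


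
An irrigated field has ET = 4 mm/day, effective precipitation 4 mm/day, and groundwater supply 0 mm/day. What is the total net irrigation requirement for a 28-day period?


Daily deficit = ET - Pe - GW = 4 - 4 - 0 = 0 mm/day
NIR = 0 * 28 = 0 mm

0 mm


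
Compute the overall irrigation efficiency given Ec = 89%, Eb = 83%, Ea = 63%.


Ec = 0.89, Eb = 0.83, Ea = 0.63
E = 0.89 * 0.83 * 0.63 * 100 = 46.5381%

46.5381 %


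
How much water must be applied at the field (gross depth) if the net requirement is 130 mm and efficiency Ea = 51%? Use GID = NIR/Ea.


Ea = 51% = 0.51
GID = NIR / Ea = 130 / 0.51 = 254.9020 mm

254.9020 mm


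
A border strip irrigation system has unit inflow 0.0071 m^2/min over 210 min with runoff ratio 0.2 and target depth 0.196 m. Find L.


L = q*t/((1+r)*Z)
L = 0.0071*210/((1+0.2)*0.196)
L = 1.491/0.2352

6.3393 m


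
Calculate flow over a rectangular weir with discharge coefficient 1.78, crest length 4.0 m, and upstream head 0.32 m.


Q = C * L * H^(3/2) = 1.78 * 4.0 * 0.32^1.5 = 1.78 * 4.0 * 0.181019

1.2889 m^3/s


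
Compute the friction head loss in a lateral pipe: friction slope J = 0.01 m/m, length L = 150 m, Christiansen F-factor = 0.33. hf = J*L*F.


hf = J * L * F = 0.01 * 150 * 0.33 = 0.4950 m

0.4950 m


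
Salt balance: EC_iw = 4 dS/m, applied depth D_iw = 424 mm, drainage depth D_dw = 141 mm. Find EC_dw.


EC_dw = EC_iw * D_iw / D_dw
EC_dw = 4 * 424 / 141
EC_dw = 1696 / 141

12.0284 dS/m


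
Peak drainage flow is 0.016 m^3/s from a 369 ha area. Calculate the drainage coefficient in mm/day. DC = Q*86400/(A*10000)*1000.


DC = Q * 86400 / (A * 10000) * 1000
DC = 0.016 * 86400 / (369 * 10000) * 1000
DC = 1382400.0000 / 3690000

0.3746 mm/day


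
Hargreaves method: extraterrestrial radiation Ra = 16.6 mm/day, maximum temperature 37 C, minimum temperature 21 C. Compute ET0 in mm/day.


Tmean = (Tmax + Tmin)/2 = (37 + 21)/2 = 29.0
ET0 = 0.0023 * 16.6 * (29.0 + 17.8) * sqrt(37 - 21)
ET0 = 0.0023 * 16.6 * 46.8 * 4.000000

7.1473 mm/day


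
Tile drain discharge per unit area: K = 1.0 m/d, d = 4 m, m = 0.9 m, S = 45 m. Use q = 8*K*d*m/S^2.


q = 8*K*d*m/S^2
q = 8*1.0*4*0.9/45^2
q = 28.8000 / 2025

0.0142 m/d


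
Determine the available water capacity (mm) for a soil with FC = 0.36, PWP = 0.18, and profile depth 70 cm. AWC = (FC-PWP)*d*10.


AWC = (FC - PWP) * d * 10
AWC = (0.36 - 0.18) * 70 * 10
AWC = 0.1800 * 70 * 10

126.0000 mm


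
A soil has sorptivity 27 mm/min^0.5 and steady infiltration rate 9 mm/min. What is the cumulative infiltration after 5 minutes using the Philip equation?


F = S*sqrt(t) + A*t
F = 27*sqrt(5) + 9*5
F = 27*2.236068 + 45

105.3738 mm


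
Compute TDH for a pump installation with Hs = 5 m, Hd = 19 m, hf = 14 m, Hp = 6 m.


TDH = Hs + Hd + hf + Hp = 5 + 19 + 14 + 6 = 44

44 m


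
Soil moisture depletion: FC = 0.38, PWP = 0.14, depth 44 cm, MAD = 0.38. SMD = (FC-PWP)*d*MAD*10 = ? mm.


SMD = (FC - PWP) * d * MAD * 10
SMD = (0.38 - 0.14) * 44 * 0.38 * 10
SMD = 0.2400 * 44 * 0.38 * 10

40.1280 mm


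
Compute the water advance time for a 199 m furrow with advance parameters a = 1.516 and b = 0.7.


t = (L/a)^(1/b)
t = (199/1.516)^(1/0.7)
t = 131.266491^(1/0.7)

1061.5345 min


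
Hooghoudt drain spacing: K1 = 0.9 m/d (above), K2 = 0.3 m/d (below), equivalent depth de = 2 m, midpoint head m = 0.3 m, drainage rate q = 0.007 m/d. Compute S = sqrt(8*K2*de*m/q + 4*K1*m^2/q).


S^2 = 8*K2*de*m/q + 4*K1*m^2/q
S^2 = 8*0.3*2*0.3/0.007 + 4*0.9*0.3^2/0.007
S = sqrt(252.0000)

15.8745 m


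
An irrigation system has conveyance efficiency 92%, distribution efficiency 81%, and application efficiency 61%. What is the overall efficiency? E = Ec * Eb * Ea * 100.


Ec = 0.92, Eb = 0.81, Ea = 0.61
E = 0.92 * 0.81 * 0.61 * 100 = 45.4572%

45.4572 %


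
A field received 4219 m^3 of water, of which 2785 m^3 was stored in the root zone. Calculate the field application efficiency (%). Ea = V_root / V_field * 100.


Ea = V_root / V_field * 100 = 2785 / 4219 * 100 = 66.0109%

66.0109 %


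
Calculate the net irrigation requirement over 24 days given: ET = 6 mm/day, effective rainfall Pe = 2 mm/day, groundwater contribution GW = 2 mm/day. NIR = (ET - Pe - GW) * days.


Daily deficit = ET - Pe - GW = 6 - 2 - 2 = 2 mm/day
NIR = 2 * 24 = 48 mm

48.0000 mm


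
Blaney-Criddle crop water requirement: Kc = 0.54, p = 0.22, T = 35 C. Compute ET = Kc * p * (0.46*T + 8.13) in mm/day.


ET = Kc * p * (0.46*T + 8.13)
ET = 0.54 * 0.22 * (0.46*35 + 8.13)
ET = 0.54 * 0.22 * 24.2300

2.8785 mm/day


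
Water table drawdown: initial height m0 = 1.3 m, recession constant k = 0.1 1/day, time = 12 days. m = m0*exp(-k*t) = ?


m = m0 * exp(-k*t)
m = 1.3 * exp(-0.1 * 12)
m = 1.3 * exp(-1.2000)

0.3916 m


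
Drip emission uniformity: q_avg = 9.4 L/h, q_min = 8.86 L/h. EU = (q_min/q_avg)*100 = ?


EU = (q_min/q_avg)*100 = (8.86/9.4)*100 = 94.2553%

94.2553 %


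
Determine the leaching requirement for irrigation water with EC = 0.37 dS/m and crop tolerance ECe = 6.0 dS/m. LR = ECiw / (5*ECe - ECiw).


LR = ECiw / (5*ECe - ECiw)
LR = 0.37 / (5*6.0 - 0.37)
LR = 0.37 / 29.6300

0.0125


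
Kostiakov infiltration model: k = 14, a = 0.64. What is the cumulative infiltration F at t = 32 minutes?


F = k * t^a = 14 * 32^0.64
F = 14 * 9.189587

128.6542 mm


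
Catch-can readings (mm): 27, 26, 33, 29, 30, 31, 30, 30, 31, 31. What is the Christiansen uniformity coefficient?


mean = 29.800000 mm
MAD = 1.480000 mm
CU = (1 - 1.480000/29.800000)*100

95.0336 %


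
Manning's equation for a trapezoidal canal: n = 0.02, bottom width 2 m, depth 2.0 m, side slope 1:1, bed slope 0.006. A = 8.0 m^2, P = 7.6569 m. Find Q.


R = A/P = 8.0/7.6569 = 1.044809
Q = (1/0.02) * 8.0 * 1.044809^(2/3) * 0.006^0.5

31.9027 m^3/s


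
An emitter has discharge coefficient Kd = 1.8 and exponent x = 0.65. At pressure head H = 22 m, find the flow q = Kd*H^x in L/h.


q = Kd * H^x = 1.8 * 22^0.65 = 1.8 * 7.457182

13.4229 L/h


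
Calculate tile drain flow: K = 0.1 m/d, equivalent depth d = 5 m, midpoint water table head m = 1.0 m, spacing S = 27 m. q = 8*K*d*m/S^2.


q = 8*K*d*m/S^2
q = 8*0.1*5*1.0/27^2
q = 4.0000 / 729

0.0055 m/d


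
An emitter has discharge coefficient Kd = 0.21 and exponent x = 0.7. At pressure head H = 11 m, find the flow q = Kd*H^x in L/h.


q = Kd * H^x = 0.21 * 11^0.7 = 0.21 * 5.357657

1.1251 L/h


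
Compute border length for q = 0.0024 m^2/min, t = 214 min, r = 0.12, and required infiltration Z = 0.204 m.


L = q*t/((1+r)*Z)
L = 0.0024*214/((1+0.12)*0.204)
L = 0.5136/0.22848

2.2479 m


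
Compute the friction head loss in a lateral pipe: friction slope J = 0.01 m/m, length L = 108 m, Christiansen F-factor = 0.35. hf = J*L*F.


hf = J * L * F = 0.01 * 108 * 0.35 = 0.3780 m

0.3780 m


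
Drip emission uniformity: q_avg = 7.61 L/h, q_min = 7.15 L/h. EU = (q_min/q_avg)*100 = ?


EU = (q_min/q_avg)*100 = (7.15/7.61)*100 = 93.9553%

93.9553 %


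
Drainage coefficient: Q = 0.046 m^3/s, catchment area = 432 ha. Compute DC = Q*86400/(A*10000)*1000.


DC = Q * 86400 / (A * 10000) * 1000
DC = 0.046 * 86400 / (432 * 10000) * 1000
DC = 3974400.0000 / 4320000

0.9200 mm/day


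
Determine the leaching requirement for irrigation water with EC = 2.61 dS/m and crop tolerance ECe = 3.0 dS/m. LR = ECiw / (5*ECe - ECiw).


LR = ECiw / (5*ECe - ECiw)
LR = 2.61 / (5*3.0 - 2.61)
LR = 2.61 / 12.3900

0.2107


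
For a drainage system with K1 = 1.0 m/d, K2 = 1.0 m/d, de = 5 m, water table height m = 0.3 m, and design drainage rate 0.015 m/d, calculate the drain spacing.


S^2 = 8*K2*de*m/q + 4*K1*m^2/q
S^2 = 8*1.0*5*0.3/0.015 + 4*1.0*0.3^2/0.015
S = sqrt(824.0000)

28.7054 m


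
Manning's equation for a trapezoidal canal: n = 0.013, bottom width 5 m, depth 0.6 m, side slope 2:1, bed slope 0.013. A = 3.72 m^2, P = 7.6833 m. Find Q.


R = A/P = 3.72/7.6833 = 0.484167
Q = (1/0.013) * 3.72 * 0.484167^(2/3) * 0.013^0.5

20.1172 m^3/s


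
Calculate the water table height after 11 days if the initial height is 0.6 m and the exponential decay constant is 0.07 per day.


m = m0 * exp(-k*t)
m = 0.6 * exp(-0.07 * 11)
m = 0.6 * exp(-0.7700)

0.2778 m


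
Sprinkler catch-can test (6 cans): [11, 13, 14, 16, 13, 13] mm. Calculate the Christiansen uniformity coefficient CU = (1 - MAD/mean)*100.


mean = 13.333333 mm
MAD = 1.111111 mm
CU = (1 - 1.111111/13.333333)*100

91.6667 %


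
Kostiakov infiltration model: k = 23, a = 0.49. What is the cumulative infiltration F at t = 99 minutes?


F = k * t^a = 23 * 99^0.49
F = 23 * 9.503011

218.5693 mm


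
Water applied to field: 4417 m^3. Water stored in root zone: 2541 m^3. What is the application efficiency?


Ea = V_root / V_field * 100 = 2541 / 4417 * 100 = 57.5277%

57.5277 %


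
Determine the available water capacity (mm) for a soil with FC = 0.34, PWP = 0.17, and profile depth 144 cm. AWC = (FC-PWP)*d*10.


AWC = (FC - PWP) * d * 10
AWC = (0.34 - 0.17) * 144 * 10
AWC = 0.1700 * 144 * 10

244.8000 mm


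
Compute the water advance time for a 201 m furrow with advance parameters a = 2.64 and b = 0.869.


t = (L/a)^(1/b)
t = (201/2.64)^(1/0.869)
t = 76.136364^(1/0.869)

146.2980 min


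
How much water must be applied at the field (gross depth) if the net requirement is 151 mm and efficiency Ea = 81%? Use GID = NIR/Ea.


Ea = 81% = 0.81
GID = NIR / Ea = 151 / 0.81 = 186.4198 mm

186.4198 mm


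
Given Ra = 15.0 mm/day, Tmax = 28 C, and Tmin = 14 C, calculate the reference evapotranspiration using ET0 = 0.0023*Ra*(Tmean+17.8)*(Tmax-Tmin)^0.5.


Tmean = (Tmax + Tmin)/2 = (28 + 14)/2 = 21.0
ET0 = 0.0023 * 15.0 * (21.0 + 17.8) * sqrt(28 - 14)
ET0 = 0.0023 * 15.0 * 38.8 * 3.741657

5.0086 mm/day


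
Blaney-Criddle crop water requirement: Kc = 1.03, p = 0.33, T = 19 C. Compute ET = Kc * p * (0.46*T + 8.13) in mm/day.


ET = Kc * p * (0.46*T + 8.13)
ET = 1.03 * 0.33 * (0.46*19 + 8.13)
ET = 1.03 * 0.33 * 16.8700

5.7341 mm/day


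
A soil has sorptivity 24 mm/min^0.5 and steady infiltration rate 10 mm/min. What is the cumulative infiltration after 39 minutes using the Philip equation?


F = S*sqrt(t) + A*t
F = 24*sqrt(39) + 10*39
F = 24*6.244998 + 390

539.8800 mm


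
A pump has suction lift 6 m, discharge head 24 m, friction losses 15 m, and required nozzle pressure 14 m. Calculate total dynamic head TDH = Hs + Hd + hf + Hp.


TDH = Hs + Hd + hf + Hp = 6 + 24 + 15 + 14 = 59

59 m


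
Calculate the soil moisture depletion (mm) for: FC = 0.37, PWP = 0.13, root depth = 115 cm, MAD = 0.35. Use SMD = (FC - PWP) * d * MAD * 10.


SMD = (FC - PWP) * d * MAD * 10
SMD = (0.37 - 0.13) * 115 * 0.35 * 10
SMD = 0.2400 * 115 * 0.35 * 10

96.6000 mm


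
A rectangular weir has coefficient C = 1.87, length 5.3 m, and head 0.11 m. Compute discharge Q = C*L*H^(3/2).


Q = C * L * H^(3/2) = 1.87 * 5.3 * 0.11^1.5 = 1.87 * 5.3 * 0.036483

0.3616 m^3/s


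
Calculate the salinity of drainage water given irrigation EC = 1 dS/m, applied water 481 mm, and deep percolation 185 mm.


EC_dw = EC_iw * D_iw / D_dw
EC_dw = 1 * 481 / 185
EC_dw = 481 / 185

2.6000 dS/m


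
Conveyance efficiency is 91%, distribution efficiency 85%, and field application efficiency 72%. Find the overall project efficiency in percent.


Ec = 0.91, Eb = 0.85, Ea = 0.72
E = 0.91 * 0.85 * 0.72 * 100 = 55.6920%

55.6920 %


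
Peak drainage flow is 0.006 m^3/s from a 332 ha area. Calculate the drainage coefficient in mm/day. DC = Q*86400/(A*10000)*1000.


DC = Q * 86400 / (A * 10000) * 1000
DC = 0.006 * 86400 / (332 * 10000) * 1000
DC = 518400.0000 / 3320000

0.1561 mm/day


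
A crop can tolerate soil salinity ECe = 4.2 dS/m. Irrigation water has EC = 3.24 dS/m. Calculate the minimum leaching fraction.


LR = ECiw / (5*ECe - ECiw)
LR = 3.24 / (5*4.2 - 3.24)
LR = 3.24 / 17.7600

0.1824


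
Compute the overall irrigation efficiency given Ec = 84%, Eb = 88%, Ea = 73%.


Ec = 0.84, Eb = 0.88, Ea = 0.73
E = 0.84 * 0.88 * 0.73 * 100 = 53.9616%

53.9616 %


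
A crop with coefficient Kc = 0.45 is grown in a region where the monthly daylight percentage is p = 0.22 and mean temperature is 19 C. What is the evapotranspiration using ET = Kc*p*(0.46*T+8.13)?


ET = Kc * p * (0.46*T + 8.13)
ET = 0.45 * 0.22 * (0.46*19 + 8.13)
ET = 0.45 * 0.22 * 16.8700

1.6701 mm/day


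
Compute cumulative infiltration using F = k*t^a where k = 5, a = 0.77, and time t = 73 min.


F = k * t^a = 5 * 73^0.77
F = 5 * 27.211883

136.0594 mm


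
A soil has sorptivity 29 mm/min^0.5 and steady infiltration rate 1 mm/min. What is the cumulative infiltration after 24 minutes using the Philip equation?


F = S*sqrt(t) + A*t
F = 29*sqrt(24) + 1*24
F = 29*4.898979 + 24

166.0704 mm


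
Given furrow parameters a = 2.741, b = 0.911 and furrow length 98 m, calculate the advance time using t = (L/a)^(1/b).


t = (L/a)^(1/b)
t = (98/2.741)^(1/0.911)
t = 35.753375^(1/0.911)

50.7070 min


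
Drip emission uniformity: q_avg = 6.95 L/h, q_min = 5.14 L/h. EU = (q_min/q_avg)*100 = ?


EU = (q_min/q_avg)*100 = (5.14/6.95)*100 = 73.9568%

73.9568 %


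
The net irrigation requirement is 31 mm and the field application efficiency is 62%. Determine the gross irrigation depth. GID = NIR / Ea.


Ea = 62% = 0.62
GID = NIR / Ea = 31 / 0.62 = 50.0000 mm

50.0000 mm


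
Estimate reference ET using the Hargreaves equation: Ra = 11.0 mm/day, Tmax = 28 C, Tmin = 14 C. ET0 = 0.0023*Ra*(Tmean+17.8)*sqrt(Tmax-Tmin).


Tmean = (Tmax + Tmin)/2 = (28 + 14)/2 = 21.0
ET0 = 0.0023 * 11.0 * (21.0 + 17.8) * sqrt(28 - 14)
ET0 = 0.0023 * 11.0 * 38.8 * 3.741657

3.6730 mm/day


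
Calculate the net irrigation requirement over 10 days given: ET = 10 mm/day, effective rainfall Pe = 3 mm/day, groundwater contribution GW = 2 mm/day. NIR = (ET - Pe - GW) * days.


Daily deficit = ET - Pe - GW = 10 - 3 - 2 = 5 mm/day
NIR = 5 * 10 = 50 mm

50.0000 mm


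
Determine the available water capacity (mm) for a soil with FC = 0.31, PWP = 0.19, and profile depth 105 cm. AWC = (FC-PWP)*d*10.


AWC = (FC - PWP) * d * 10
AWC = (0.31 - 0.19) * 105 * 10
AWC = 0.1200 * 105 * 10

126.0000 mm


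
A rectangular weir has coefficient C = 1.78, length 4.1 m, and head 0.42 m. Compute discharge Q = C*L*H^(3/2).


Q = C * L * H^(3/2) = 1.78 * 4.1 * 0.42^1.5 = 1.78 * 4.1 * 0.272191

1.9864 m^3/s


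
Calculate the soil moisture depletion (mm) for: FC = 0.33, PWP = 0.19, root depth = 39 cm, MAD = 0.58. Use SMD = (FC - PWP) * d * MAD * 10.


SMD = (FC - PWP) * d * MAD * 10
SMD = (0.33 - 0.19) * 39 * 0.58 * 10
SMD = 0.1400 * 39 * 0.58 * 10

31.6680 mm


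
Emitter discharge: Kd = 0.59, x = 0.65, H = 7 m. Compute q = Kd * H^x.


q = Kd * H^x = 0.59 * 7^0.65 = 0.59 * 3.542532

2.0901 L/h


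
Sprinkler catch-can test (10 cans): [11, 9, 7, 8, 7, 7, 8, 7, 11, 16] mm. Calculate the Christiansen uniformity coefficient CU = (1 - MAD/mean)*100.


mean = 9.100000 mm
MAD = 2.140000 mm
CU = (1 - 2.140000/9.100000)*100

76.4835 %


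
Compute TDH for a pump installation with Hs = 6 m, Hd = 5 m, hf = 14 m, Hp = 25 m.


TDH = Hs + Hd + hf + Hp = 6 + 5 + 14 + 25 = 50

50 m


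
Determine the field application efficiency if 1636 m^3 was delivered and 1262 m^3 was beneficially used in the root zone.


Ea = V_root / V_field * 100 = 1262 / 1636 * 100 = 77.1394%

77.1394 %


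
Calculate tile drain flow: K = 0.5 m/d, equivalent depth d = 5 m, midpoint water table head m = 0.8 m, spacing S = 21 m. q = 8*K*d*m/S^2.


q = 8*K*d*m/S^2
q = 8*0.5*5*0.8/21^2
q = 16.0000 / 441

0.0363 m/d


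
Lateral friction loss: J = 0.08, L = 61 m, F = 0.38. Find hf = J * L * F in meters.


hf = J * L * F = 0.08 * 61 * 0.38 = 1.8544 m

1.8544 m


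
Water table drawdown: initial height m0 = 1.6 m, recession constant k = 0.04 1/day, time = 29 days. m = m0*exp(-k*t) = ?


m = m0 * exp(-k*t)
m = 1.6 * exp(-0.04 * 29)
m = 1.6 * exp(-1.1600)

0.5016 m


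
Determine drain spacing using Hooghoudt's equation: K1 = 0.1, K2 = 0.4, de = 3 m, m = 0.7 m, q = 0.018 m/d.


S^2 = 8*K2*de*m/q + 4*K1*m^2/q
S^2 = 8*0.4*3*0.7/0.018 + 4*0.1*0.7^2/0.018
S = sqrt(384.2222)

19.6016 m


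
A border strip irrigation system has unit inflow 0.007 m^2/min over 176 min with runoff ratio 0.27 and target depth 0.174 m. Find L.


L = q*t/((1+r)*Z)
L = 0.007*176/((1+0.27)*0.174)
L = 1.232/0.22098

5.5752 m


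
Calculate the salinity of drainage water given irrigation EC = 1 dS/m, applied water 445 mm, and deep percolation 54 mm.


EC_dw = EC_iw * D_iw / D_dw
EC_dw = 1 * 445 / 54
EC_dw = 445 / 54

8.2407 dS/m


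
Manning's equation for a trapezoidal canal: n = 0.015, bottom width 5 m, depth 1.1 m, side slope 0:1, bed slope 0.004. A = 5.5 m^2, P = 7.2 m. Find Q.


R = A/P = 5.5/7.2 = 0.763889
Q = (1/0.015) * 5.5 * 0.763889^(2/3) * 0.004^0.5

19.3786 m^3/s


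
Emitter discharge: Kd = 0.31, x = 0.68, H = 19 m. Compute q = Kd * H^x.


q = Kd * H^x = 0.31 * 19^0.68 = 0.31 * 7.405467

2.2957 L/h


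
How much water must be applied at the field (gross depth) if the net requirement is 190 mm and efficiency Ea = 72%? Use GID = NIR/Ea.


Ea = 72% = 0.72
GID = NIR / Ea = 190 / 0.72 = 263.8889 mm

263.8889 mm


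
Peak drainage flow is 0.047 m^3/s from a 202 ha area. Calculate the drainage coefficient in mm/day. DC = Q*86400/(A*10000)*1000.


DC = Q * 86400 / (A * 10000) * 1000
DC = 0.047 * 86400 / (202 * 10000) * 1000
DC = 4060800.0000 / 2020000

2.0103 mm/day


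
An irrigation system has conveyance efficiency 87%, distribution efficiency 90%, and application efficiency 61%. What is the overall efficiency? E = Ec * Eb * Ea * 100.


Ec = 0.87, Eb = 0.9, Ea = 0.61
E = 0.87 * 0.9 * 0.61 * 100 = 47.7630%

47.7630 %


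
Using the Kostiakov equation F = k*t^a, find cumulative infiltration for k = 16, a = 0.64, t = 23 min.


F = k * t^a = 16 * 23^0.64
F = 16 * 7.438850

119.0216 mm


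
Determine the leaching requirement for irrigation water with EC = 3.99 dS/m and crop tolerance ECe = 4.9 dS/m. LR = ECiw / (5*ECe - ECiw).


LR = ECiw / (5*ECe - ECiw)
LR = 3.99 / (5*4.9 - 3.99)
LR = 3.99 / 20.5100

0.1945


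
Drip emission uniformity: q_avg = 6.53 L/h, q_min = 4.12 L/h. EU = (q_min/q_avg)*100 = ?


EU = (q_min/q_avg)*100 = (4.12/6.53)*100 = 63.0934%

63.0934 %


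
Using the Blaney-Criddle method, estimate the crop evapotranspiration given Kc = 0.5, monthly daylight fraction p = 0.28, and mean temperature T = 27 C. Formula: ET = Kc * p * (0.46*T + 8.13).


ET = Kc * p * (0.46*T + 8.13)
ET = 0.5 * 0.28 * (0.46*27 + 8.13)
ET = 0.5 * 0.28 * 20.5500

2.8770 mm/day


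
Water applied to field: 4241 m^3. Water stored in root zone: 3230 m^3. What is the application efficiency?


Ea = V_root / V_field * 100 = 3230 / 4241 * 100 = 76.1613%

76.1613 %


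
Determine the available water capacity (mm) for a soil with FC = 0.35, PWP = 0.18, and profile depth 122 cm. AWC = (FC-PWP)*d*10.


AWC = (FC - PWP) * d * 10
AWC = (0.35 - 0.18) * 122 * 10
AWC = 0.1700 * 122 * 10

207.4000 mm


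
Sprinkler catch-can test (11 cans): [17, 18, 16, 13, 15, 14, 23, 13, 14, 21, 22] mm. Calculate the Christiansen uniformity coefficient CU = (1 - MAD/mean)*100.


mean = 16.909091 mm
MAD = 2.991736 mm
CU = (1 - 2.991736/16.909091)*100

82.3069 %


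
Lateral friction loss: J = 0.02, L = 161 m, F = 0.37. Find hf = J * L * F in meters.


hf = J * L * F = 0.02 * 161 * 0.37 = 1.1914 m

1.1914 m


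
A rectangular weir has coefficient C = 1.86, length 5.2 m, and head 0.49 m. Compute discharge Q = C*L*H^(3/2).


Q = C * L * H^(3/2) = 1.86 * 5.2 * 0.49^1.5 = 1.86 * 5.2 * 0.343000

3.3175 m^3/s


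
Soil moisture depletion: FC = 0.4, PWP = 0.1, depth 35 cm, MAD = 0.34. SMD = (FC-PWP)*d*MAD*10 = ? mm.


SMD = (FC - PWP) * d * MAD * 10
SMD = (0.4 - 0.1) * 35 * 0.34 * 10
SMD = 0.3000 * 35 * 0.34 * 10

35.7000 mm
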